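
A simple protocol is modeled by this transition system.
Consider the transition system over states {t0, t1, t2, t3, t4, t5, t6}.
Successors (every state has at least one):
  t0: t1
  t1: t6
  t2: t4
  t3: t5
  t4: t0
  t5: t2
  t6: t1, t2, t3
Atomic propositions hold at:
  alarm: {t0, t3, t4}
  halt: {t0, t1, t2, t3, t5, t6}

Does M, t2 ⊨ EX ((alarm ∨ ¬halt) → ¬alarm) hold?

Sat(¬halt) = {t4}
Sat(alarm ∨ ¬halt) = {t0, t3, t4}
Sat(¬alarm) = {t1, t2, t5, t6}
Sat((alarm ∨ ¬halt) → ¬alarm) = {t1, t2, t5, t6}
Sat(EX ((alarm ∨ ¬halt) → ¬alarm)) = {s : some successor in {t1, t2, t5, t6}} = {t0, t1, t3, t5, t6}
t2 ∉ Sat(EX ((alarm ∨ ¬halt) → ¬alarm)) = {t0, t1, t3, t5, t6}, so the formula does not hold at t2.

No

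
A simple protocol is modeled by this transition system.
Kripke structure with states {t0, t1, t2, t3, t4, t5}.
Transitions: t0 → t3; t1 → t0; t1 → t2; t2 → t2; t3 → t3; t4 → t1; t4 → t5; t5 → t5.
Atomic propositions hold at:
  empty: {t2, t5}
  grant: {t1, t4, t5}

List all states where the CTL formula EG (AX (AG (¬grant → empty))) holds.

{t2, t5}

Sat(¬grant) = {t0, t2, t3}
Sat(¬grant → empty) = {t1, t2, t4, t5}
AG (¬grant → empty): greatest fixpoint, start Z0 = {t1, t2, t4, t5}, keep only states in Sat with every successor in Z. Z1 = {t2, t4, t5}; Z2 = {t2, t5}; fixed.
Sat(AG (¬grant → empty)) = {t2, t5}
Sat(AX (AG (¬grant → empty))) = {s : every successor in {t2, t5}} = {t2, t5}
EG (AX (AG (¬grant → empty))): greatest fixpoint, start Z0 = {t2, t5}, keep only states in Sat with some successor in Z. Already a fixed point.
Sat(EG (AX (AG (¬grant → empty)))) = {t2, t5}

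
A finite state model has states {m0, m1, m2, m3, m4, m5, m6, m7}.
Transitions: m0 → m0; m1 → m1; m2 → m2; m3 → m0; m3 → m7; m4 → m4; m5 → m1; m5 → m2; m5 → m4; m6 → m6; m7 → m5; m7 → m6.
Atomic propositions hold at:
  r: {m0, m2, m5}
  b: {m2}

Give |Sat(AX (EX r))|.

3

Sat(EX r) = {s : some successor in {m0, m2, m5}} = {m0, m2, m3, m5, m7}
Sat(AX (EX r)) = {s : every successor in {m0, m2, m3, m5, m7}} = {m0, m2, m3}
|Sat(AX (EX r))| = |{m0, m2, m3}| = 3.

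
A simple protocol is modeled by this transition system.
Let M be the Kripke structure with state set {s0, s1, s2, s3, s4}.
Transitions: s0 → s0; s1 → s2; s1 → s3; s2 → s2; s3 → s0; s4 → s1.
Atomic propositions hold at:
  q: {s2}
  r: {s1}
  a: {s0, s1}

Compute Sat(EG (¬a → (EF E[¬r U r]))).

Sat(¬a) = {s2, s3, s4}
Sat(¬r) = {s0, s2, s3, s4}
E[¬r U r]: least fixpoint, start Z0 = Sat(r) = {s1}, add states in Sat(¬r) with some successor in Z. Z1 = {s1, s4}; fixed.
Sat(E[¬r U r]) = {s1, s4}
EF E[¬r U r]: least fixpoint, start Z0 = {s1, s4}, add states with some successor in Z. Already a fixed point.
Sat(EF E[¬r U r]) = {s1, s4}
Sat(¬a → (EF E[¬r U r])) = {s0, s1, s4}
EG (¬a → (EF E[¬r U r])): greatest fixpoint, start Z0 = {s0, s1, s4}, keep only states in Sat with some successor in Z. Z1 = {s0, s4}; Z2 = {s0}; fixed.
Sat(EG (¬a → (EF E[¬r U r]))) = {s0}

{s0}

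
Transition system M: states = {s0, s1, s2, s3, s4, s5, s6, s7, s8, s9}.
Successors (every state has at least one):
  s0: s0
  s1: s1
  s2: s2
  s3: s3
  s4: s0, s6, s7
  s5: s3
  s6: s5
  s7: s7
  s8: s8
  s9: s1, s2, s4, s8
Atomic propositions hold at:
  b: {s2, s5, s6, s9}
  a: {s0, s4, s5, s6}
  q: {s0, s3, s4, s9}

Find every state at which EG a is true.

{s0, s4}

EG a: greatest fixpoint, start Z0 = {s0, s4, s5, s6}, keep only states in Sat with some successor in Z. Z1 = {s0, s4, s6}; Z2 = {s0, s4}; fixed.
Sat(EG a) = {s0, s4}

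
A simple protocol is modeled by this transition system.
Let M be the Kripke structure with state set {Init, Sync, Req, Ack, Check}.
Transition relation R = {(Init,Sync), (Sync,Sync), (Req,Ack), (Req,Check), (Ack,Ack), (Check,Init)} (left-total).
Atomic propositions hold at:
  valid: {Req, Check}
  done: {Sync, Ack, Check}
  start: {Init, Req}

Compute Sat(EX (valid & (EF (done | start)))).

{Req}

Sat(done | start) = {Init, Sync, Req, Ack, Check}
EF (done | start): least fixpoint, start Z0 = {Init, Sync, Req, Ack, Check}, add states with some successor in Z. Already a fixed point.
Sat(EF (done | start)) = {Init, Sync, Req, Ack, Check}
Sat(valid & (EF (done | start))) = {Req, Check}
Sat(EX (valid & (EF (done | start)))) = {s : some successor in {Req, Check}} = {Req}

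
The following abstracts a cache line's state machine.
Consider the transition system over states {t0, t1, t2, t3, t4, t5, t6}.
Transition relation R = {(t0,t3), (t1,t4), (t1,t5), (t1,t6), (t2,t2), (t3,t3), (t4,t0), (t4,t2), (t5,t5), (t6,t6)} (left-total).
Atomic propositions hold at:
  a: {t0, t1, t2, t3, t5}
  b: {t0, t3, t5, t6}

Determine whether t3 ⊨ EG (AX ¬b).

No

Sat(¬b) = {t1, t2, t4}
Sat(AX ¬b) = {s : every successor in {t1, t2, t4}} = {t2}
EG (AX ¬b): greatest fixpoint, start Z0 = {t2}, keep only states in Sat with some successor in Z. Already a fixed point.
Sat(EG (AX ¬b)) = {t2}
t3 ∉ Sat(EG (AX ¬b)) = {t2}, so the formula does not hold at t3.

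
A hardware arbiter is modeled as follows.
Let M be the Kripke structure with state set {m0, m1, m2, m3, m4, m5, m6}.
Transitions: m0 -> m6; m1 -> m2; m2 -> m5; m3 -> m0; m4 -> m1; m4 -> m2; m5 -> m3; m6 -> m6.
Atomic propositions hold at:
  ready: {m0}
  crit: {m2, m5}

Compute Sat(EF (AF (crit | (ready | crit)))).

{m0, m1, m2, m3, m4, m5}

Sat(ready | crit) = {m0, m2, m5}
Sat(crit | (ready | crit)) = {m0, m2, m5}
AF (crit | (ready | crit)): least fixpoint, start Z0 = {m0, m2, m5}, add states with every successor in Z. Z1 = {m0, m1, m2, m3, m5}; Z2 = {m0, m1, m2, m3, m4, m5}; fixed.
Sat(AF (crit | (ready | crit))) = {m0, m1, m2, m3, m4, m5}
EF (AF (crit | (ready | crit))): least fixpoint, start Z0 = {m0, m1, m2, m3, m4, m5}, add states with some successor in Z. Already a fixed point.
Sat(EF (AF (crit | (ready | crit)))) = {m0, m1, m2, m3, m4, m5}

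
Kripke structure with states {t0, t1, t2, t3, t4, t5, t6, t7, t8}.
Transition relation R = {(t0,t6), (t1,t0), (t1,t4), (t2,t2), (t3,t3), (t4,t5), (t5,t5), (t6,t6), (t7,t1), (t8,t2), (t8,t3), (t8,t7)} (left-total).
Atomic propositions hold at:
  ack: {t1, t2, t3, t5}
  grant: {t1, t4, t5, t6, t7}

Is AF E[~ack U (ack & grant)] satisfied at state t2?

No

Sat(~ack) = {t0, t4, t6, t7, t8}
Sat(ack & grant) = {t1, t5}
E[~ack U (ack & grant)]: least fixpoint, start Z0 = Sat((ack & grant)) = {t1, t5}, add states in Sat(~ack) with some successor in Z. Z1 = {t1, t4, t5, t7}; Z2 = {t1, t4, t5, t7, t8}; fixed.
Sat(E[~ack U (ack & grant)]) = {t1, t4, t5, t7, t8}
AF E[~ack U (ack & grant)]: least fixpoint, start Z0 = {t1, t4, t5, t7, t8}, add states with every successor in Z. Already a fixed point.
Sat(AF E[~ack U (ack & grant)]) = {t1, t4, t5, t7, t8}
t2 ∉ Sat(AF E[~ack U (ack & grant)]) = {t1, t4, t5, t7, t8}, so the formula does not hold at t2.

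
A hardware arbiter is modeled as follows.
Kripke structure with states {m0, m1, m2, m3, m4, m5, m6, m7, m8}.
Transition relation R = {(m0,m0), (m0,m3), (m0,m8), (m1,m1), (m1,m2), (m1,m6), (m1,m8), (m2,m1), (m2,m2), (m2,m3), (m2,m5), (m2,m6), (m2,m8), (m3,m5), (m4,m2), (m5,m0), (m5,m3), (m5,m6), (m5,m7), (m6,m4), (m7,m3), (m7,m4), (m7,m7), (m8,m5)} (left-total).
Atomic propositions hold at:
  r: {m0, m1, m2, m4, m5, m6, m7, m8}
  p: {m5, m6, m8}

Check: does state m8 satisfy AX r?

Yes

Sat(AX r) = {s : every successor in {m0, m1, m2, m4, m5, m6, m7, m8}} = {m1, m3, m4, m6, m8}
m8 ∈ Sat(AX r) = {m1, m3, m4, m6, m8}, so the formula holds at m8.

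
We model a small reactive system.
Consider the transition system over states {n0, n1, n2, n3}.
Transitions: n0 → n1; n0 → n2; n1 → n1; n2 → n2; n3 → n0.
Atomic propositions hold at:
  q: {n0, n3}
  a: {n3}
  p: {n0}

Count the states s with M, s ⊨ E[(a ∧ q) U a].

Sat(a ∧ q) = {n3}
E[(a ∧ q) U a]: least fixpoint, start Z0 = Sat(a) = {n3}, add states in Sat(a ∧ q) with some successor in Z. Already a fixed point.
Sat(E[(a ∧ q) U a]) = {n3}
|Sat(E[(a ∧ q) U a])| = |{n3}| = 1.

1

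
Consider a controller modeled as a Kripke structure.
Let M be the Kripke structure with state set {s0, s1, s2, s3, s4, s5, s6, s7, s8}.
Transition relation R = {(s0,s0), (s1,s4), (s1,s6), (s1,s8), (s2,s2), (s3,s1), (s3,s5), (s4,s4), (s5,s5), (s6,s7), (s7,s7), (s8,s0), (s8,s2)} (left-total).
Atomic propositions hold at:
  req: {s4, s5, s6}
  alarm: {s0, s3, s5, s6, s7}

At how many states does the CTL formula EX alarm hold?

Sat(EX alarm) = {s : some successor in {s0, s3, s5, s6, s7}} = {s0, s1, s3, s5, s6, s7, s8}
|Sat(EX alarm)| = |{s0, s1, s3, s5, s6, s7, s8}| = 7.

7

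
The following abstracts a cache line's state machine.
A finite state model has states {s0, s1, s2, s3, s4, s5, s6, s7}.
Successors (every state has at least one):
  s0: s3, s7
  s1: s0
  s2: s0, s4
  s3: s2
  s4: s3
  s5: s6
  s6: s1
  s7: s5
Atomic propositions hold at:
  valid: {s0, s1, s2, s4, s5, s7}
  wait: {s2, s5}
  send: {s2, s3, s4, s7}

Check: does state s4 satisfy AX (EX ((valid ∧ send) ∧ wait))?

Yes

Sat(valid ∧ send) = {s2, s4, s7}
Sat((valid ∧ send) ∧ wait) = {s2}
Sat(EX ((valid ∧ send) ∧ wait)) = {s : some successor in {s2}} = {s3}
Sat(AX (EX ((valid ∧ send) ∧ wait))) = {s : every successor in {s3}} = {s4}
s4 ∈ Sat(AX (EX ((valid ∧ send) ∧ wait))) = {s4}, so the formula holds at s4.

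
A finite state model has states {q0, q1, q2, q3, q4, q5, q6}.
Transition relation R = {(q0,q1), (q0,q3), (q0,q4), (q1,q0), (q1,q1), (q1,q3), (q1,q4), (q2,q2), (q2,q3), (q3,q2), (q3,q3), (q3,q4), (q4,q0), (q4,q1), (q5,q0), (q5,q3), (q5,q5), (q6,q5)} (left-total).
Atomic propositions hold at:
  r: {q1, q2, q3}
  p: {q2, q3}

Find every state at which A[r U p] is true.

A[r U p]: least fixpoint, start Z0 = Sat(p) = {q2, q3}, add states in Sat(r) with every successor in Z. Already a fixed point.
Sat(A[r U p]) = {q2, q3}

{q2, q3}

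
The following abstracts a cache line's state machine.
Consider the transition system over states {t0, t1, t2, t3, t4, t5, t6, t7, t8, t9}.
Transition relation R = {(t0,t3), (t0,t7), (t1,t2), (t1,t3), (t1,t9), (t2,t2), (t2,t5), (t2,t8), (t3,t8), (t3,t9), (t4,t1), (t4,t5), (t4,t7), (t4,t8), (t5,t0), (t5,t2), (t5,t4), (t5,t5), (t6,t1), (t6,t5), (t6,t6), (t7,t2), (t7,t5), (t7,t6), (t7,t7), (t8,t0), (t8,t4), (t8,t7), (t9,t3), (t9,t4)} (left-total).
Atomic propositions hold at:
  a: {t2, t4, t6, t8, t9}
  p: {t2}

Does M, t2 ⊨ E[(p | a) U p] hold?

Sat(p | a) = {t2, t4, t6, t8, t9}
E[(p | a) U p]: least fixpoint, start Z0 = Sat(p) = {t2}, add states in Sat(p | a) with some successor in Z. Already a fixed point.
Sat(E[(p | a) U p]) = {t2}
t2 ∈ Sat(E[(p | a) U p]) = {t2}, so the formula holds at t2.

Yes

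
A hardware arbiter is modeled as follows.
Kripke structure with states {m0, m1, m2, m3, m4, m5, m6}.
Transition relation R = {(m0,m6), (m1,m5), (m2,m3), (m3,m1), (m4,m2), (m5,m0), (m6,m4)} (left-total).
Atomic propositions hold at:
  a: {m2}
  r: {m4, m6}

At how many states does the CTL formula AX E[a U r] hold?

E[a U r]: least fixpoint, start Z0 = Sat(r) = {m4, m6}, add states in Sat(a) with some successor in Z. Already a fixed point.
Sat(E[a U r]) = {m4, m6}
Sat(AX E[a U r]) = {s : every successor in {m4, m6}} = {m0, m6}
|Sat(AX E[a U r])| = |{m0, m6}| = 2.

2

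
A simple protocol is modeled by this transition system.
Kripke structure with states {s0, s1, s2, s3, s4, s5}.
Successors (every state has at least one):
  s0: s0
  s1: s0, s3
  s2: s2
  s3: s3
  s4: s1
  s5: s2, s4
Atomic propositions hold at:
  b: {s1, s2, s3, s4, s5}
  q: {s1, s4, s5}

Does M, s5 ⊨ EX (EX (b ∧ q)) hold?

Yes

Sat(b ∧ q) = {s1, s4, s5}
Sat(EX (b ∧ q)) = {s : some successor in {s1, s4, s5}} = {s4, s5}
Sat(EX (EX (b ∧ q))) = {s : some successor in {s4, s5}} = {s5}
s5 ∈ Sat(EX (EX (b ∧ q))) = {s5}, so the formula holds at s5.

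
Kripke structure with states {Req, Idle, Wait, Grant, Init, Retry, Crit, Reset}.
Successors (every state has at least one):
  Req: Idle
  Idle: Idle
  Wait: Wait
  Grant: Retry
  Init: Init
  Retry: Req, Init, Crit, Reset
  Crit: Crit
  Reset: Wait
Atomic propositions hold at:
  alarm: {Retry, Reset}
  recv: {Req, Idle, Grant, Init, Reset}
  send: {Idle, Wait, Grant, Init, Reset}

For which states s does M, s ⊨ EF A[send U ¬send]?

Sat(¬send) = {Req, Retry, Crit}
A[send U ¬send]: least fixpoint, start Z0 = Sat(¬send) = {Req, Retry, Crit}, add states in Sat(send) with every successor in Z. Z1 = {Req, Grant, Retry, Crit}; fixed.
Sat(A[send U ¬send]) = {Req, Grant, Retry, Crit}
EF A[send U ¬send]: least fixpoint, start Z0 = {Req, Grant, Retry, Crit}, add states with some successor in Z. Already a fixed point.
Sat(EF A[send U ¬send]) = {Req, Grant, Retry, Crit}

{Req, Grant, Retry, Crit}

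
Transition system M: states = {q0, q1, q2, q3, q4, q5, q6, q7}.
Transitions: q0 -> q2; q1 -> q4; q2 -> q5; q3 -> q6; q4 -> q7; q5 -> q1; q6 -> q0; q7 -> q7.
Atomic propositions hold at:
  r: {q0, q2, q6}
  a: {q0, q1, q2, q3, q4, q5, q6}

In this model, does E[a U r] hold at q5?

No

E[a U r]: least fixpoint, start Z0 = Sat(r) = {q0, q2, q6}, add states in Sat(a) with some successor in Z. Z1 = {q0, q2, q3, q6}; fixed.
Sat(E[a U r]) = {q0, q2, q3, q6}
q5 ∉ Sat(E[a U r]) = {q0, q2, q3, q6}, so the formula does not hold at q5.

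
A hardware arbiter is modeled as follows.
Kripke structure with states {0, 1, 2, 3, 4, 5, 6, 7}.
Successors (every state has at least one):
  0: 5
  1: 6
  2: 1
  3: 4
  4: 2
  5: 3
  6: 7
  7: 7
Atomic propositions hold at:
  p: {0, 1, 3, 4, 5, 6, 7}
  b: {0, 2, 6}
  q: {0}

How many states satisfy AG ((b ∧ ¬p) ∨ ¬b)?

Sat(¬p) = {2}
Sat(b ∧ ¬p) = {2}
Sat(¬b) = {1, 3, 4, 5, 7}
Sat((b ∧ ¬p) ∨ ¬b) = {1, 2, 3, 4, 5, 7}
AG ((b ∧ ¬p) ∨ ¬b): greatest fixpoint, start Z0 = {1, 2, 3, 4, 5, 7}, keep only states in Sat with every successor in Z. Z1 = {2, 3, 4, 5, 7}; Z2 = {3, 4, 5, 7}; Z3 = {3, 5, 7}; Z4 = {5, 7}; Z5 = {7}; fixed.
Sat(AG ((b ∧ ¬p) ∨ ¬b)) = {7}
|Sat(AG ((b ∧ ¬p) ∨ ¬b))| = |{7}| = 1.

1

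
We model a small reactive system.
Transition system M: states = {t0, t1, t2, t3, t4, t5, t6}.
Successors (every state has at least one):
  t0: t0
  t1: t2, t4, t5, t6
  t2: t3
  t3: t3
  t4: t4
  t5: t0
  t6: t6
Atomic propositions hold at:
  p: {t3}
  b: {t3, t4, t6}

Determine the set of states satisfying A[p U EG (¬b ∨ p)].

{t0, t1, t2, t3, t5}

Sat(¬b) = {t0, t1, t2, t5}
Sat(¬b ∨ p) = {t0, t1, t2, t3, t5}
EG (¬b ∨ p): greatest fixpoint, start Z0 = {t0, t1, t2, t3, t5}, keep only states in Sat with some successor in Z. Already a fixed point.
Sat(EG (¬b ∨ p)) = {t0, t1, t2, t3, t5}
A[p U EG (¬b ∨ p)]: least fixpoint, start Z0 = Sat(EG (¬b ∨ p)) = {t0, t1, t2, t3, t5}, add states in Sat(p) with every successor in Z. Already a fixed point.
Sat(A[p U EG (¬b ∨ p)]) = {t0, t1, t2, t3, t5}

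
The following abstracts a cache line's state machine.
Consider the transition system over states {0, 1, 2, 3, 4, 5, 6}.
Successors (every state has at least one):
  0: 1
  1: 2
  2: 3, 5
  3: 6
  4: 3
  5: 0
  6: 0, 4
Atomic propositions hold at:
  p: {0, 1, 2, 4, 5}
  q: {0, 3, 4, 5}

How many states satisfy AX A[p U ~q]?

Sat(~q) = {1, 2, 6}
A[p U ~q]: least fixpoint, start Z0 = Sat(~q) = {1, 2, 6}, add states in Sat(p) with every successor in Z. Z1 = {0, 1, 2, 6}; Z2 = {0, 1, 2, 5, 6}; fixed.
Sat(A[p U ~q]) = {0, 1, 2, 5, 6}
Sat(AX A[p U ~q]) = {s : every successor in {0, 1, 2, 5, 6}} = {0, 1, 3, 5}
|Sat(AX A[p U ~q])| = |{0, 1, 3, 5}| = 4.

4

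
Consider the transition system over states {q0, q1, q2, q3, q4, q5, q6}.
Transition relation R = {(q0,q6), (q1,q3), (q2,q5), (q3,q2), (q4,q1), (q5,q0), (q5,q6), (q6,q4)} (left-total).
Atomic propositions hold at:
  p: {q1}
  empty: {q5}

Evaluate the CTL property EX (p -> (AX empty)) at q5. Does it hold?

Yes

Sat(AX empty) = {s : every successor in {q5}} = {q2}
Sat(p -> (AX empty)) = {q0, q2, q3, q4, q5, q6}
Sat(EX (p -> (AX empty))) = {s : some successor in {q0, q2, q3, q4, q5, q6}} = {q0, q1, q2, q3, q5, q6}
q5 ∈ Sat(EX (p -> (AX empty))) = {q0, q1, q2, q3, q5, q6}, so the formula holds at q5.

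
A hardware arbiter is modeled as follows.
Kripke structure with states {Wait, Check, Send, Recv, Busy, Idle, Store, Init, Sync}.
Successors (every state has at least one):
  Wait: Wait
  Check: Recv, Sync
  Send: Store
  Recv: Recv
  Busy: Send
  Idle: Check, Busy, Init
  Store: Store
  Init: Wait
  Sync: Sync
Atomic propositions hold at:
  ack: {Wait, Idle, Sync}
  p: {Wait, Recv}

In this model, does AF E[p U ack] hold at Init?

Yes

E[p U ack]: least fixpoint, start Z0 = Sat(ack) = {Wait, Idle, Sync}, add states in Sat(p) with some successor in Z. Already a fixed point.
Sat(E[p U ack]) = {Wait, Idle, Sync}
AF E[p U ack]: least fixpoint, start Z0 = {Wait, Idle, Sync}, add states with every successor in Z. Z1 = {Wait, Idle, Init, Sync}; fixed.
Sat(AF E[p U ack]) = {Wait, Idle, Init, Sync}
Init ∈ Sat(AF E[p U ack]) = {Wait, Idle, Init, Sync}, so the formula holds at Init.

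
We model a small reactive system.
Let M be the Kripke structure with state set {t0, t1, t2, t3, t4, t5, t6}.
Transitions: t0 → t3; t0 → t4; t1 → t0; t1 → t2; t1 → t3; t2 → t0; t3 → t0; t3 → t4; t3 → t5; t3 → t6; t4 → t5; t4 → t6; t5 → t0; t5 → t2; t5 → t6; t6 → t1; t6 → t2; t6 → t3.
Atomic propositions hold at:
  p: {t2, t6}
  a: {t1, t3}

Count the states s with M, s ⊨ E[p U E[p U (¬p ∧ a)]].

3

Sat(¬p) = {t0, t1, t3, t4, t5}
Sat(¬p ∧ a) = {t1, t3}
E[p U (¬p ∧ a)]: least fixpoint, start Z0 = Sat((¬p ∧ a)) = {t1, t3}, add states in Sat(p) with some successor in Z. Z1 = {t1, t3, t6}; fixed.
Sat(E[p U (¬p ∧ a)]) = {t1, t3, t6}
E[p U E[p U (¬p ∧ a)]]: least fixpoint, start Z0 = Sat(E[p U (¬p ∧ a)]) = {t1, t3, t6}, add states in Sat(p) with some successor in Z. Already a fixed point.
Sat(E[p U E[p U (¬p ∧ a)]]) = {t1, t3, t6}
|Sat(E[p U E[p U (¬p ∧ a)]])| = |{t1, t3, t6}| = 3.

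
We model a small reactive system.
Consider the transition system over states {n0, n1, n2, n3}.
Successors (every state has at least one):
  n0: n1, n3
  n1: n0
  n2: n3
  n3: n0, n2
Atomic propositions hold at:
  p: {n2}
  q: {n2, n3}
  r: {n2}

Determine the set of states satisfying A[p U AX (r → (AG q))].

{n0, n1, n2}

AG q: greatest fixpoint, start Z0 = {n2, n3}, keep only states in Sat with every successor in Z. Z1 = {n2}; Z2 = ∅; fixed.
Sat(AG q) = ∅
Sat(r → (AG q)) = {n0, n1, n3}
Sat(AX (r → (AG q))) = {s : every successor in {n0, n1, n3}} = {n0, n1, n2}
A[p U AX (r → (AG q))]: least fixpoint, start Z0 = Sat(AX (r → (AG q))) = {n0, n1, n2}, add states in Sat(p) with every successor in Z. Already a fixed point.
Sat(A[p U AX (r → (AG q))]) = {n0, n1, n2}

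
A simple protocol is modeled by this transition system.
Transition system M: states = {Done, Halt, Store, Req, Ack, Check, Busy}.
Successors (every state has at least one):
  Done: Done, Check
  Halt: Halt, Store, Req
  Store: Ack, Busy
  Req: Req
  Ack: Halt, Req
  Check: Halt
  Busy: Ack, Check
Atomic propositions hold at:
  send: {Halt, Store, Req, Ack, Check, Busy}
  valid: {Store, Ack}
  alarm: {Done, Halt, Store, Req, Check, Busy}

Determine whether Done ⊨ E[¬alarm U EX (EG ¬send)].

Sat(¬alarm) = {Ack}
Sat(¬send) = {Done}
EG ¬send: greatest fixpoint, start Z0 = {Done}, keep only states in Sat with some successor in Z. Already a fixed point.
Sat(EG ¬send) = {Done}
Sat(EX (EG ¬send)) = {s : some successor in {Done}} = {Done}
E[¬alarm U EX (EG ¬send)]: least fixpoint, start Z0 = Sat(EX (EG ¬send)) = {Done}, add states in Sat(¬alarm) with some successor in Z. Already a fixed point.
Sat(E[¬alarm U EX (EG ¬send)]) = {Done}
Done ∈ Sat(E[¬alarm U EX (EG ¬send)]) = {Done}, so the formula holds at Done.

Yes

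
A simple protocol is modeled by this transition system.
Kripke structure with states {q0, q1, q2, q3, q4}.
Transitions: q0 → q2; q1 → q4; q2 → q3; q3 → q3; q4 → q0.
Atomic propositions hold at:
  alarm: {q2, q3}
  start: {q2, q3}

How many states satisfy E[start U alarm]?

2

E[start U alarm]: least fixpoint, start Z0 = Sat(alarm) = {q2, q3}, add states in Sat(start) with some successor in Z. Already a fixed point.
Sat(E[start U alarm]) = {q2, q3}
|Sat(E[start U alarm])| = |{q2, q3}| = 2.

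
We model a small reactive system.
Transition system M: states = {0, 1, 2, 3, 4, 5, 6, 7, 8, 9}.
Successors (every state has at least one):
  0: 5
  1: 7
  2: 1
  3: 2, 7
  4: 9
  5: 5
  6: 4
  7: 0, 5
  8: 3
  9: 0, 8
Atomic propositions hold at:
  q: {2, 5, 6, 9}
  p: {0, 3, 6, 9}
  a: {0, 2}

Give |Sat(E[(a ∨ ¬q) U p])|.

9

Sat(¬q) = {0, 1, 3, 4, 7, 8}
Sat(a ∨ ¬q) = {0, 1, 2, 3, 4, 7, 8}
E[(a ∨ ¬q) U p]: least fixpoint, start Z0 = Sat(p) = {0, 3, 6, 9}, add states in Sat(a ∨ ¬q) with some successor in Z. Z1 = {0, 3, 4, 6, 7, 8, 9}; Z2 = {0, 1, 3, 4, 6, 7, 8, 9}; Z3 = {0, 1, 2, 3, 4, 6, 7, 8, 9}; fixed.
Sat(E[(a ∨ ¬q) U p]) = {0, 1, 2, 3, 4, 6, 7, 8, 9}
|Sat(E[(a ∨ ¬q) U p])| = |{0, 1, 2, 3, 4, 6, 7, 8, 9}| = 9.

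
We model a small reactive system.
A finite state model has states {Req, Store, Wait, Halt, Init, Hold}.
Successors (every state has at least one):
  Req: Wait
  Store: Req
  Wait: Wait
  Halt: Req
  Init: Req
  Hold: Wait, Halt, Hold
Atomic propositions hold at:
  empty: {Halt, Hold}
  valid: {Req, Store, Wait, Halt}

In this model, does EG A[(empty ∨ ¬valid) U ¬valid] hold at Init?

Sat(¬valid) = {Init, Hold}
Sat(empty ∨ ¬valid) = {Halt, Init, Hold}
A[(empty ∨ ¬valid) U ¬valid]: least fixpoint, start Z0 = Sat(¬valid) = {Init, Hold}, add states in Sat(empty ∨ ¬valid) with every successor in Z. Already a fixed point.
Sat(A[(empty ∨ ¬valid) U ¬valid]) = {Init, Hold}
EG A[(empty ∨ ¬valid) U ¬valid]: greatest fixpoint, start Z0 = {Init, Hold}, keep only states in Sat with some successor in Z. Z1 = {Hold}; fixed.
Sat(EG A[(empty ∨ ¬valid) U ¬valid]) = {Hold}
Init ∉ Sat(EG A[(empty ∨ ¬valid) U ¬valid]) = {Hold}, so the formula does not hold at Init.

No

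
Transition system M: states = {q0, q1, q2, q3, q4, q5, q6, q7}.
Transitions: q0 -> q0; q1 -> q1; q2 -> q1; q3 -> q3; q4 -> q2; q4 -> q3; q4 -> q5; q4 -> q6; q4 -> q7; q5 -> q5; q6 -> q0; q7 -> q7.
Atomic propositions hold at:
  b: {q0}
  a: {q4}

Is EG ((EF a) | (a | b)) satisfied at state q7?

EF a: least fixpoint, start Z0 = {q4}, add states with some successor in Z. Already a fixed point.
Sat(EF a) = {q4}
Sat(a | b) = {q0, q4}
Sat((EF a) | (a | b)) = {q0, q4}
EG ((EF a) | (a | b)): greatest fixpoint, start Z0 = {q0, q4}, keep only states in Sat with some successor in Z. Z1 = {q0}; fixed.
Sat(EG ((EF a) | (a | b))) = {q0}
q7 ∉ Sat(EG ((EF a) | (a | b))) = {q0}, so the formula does not hold at q7.

No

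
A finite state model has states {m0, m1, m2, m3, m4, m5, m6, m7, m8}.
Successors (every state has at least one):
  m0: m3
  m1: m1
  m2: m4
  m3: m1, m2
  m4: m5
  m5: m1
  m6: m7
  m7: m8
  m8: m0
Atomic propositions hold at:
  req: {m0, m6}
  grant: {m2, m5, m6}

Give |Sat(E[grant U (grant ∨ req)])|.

Sat(grant ∨ req) = {m0, m2, m5, m6}
E[grant U (grant ∨ req)]: least fixpoint, start Z0 = Sat((grant ∨ req)) = {m0, m2, m5, m6}, add states in Sat(grant) with some successor in Z. Already a fixed point.
Sat(E[grant U (grant ∨ req)]) = {m0, m2, m5, m6}
|Sat(E[grant U (grant ∨ req)])| = |{m0, m2, m5, m6}| = 4.

4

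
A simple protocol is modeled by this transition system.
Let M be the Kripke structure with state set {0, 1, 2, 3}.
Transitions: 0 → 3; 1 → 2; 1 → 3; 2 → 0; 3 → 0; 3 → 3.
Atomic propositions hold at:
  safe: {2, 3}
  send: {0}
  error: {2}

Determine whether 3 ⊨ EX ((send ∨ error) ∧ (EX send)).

No

Sat(send ∨ error) = {0, 2}
Sat(EX send) = {s : some successor in {0}} = {2, 3}
Sat((send ∨ error) ∧ (EX send)) = {2}
Sat(EX ((send ∨ error) ∧ (EX send))) = {s : some successor in {2}} = {1}
3 ∉ Sat(EX ((send ∨ error) ∧ (EX send))) = {1}, so the formula does not hold at 3.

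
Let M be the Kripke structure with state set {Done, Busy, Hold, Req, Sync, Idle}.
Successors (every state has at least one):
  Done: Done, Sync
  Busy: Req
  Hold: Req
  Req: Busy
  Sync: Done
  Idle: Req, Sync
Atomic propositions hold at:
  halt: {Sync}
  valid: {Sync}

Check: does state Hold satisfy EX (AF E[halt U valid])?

No

E[halt U valid]: least fixpoint, start Z0 = Sat(valid) = {Sync}, add states in Sat(halt) with some successor in Z. Already a fixed point.
Sat(E[halt U valid]) = {Sync}
AF E[halt U valid]: least fixpoint, start Z0 = {Sync}, add states with every successor in Z. Already a fixed point.
Sat(AF E[halt U valid]) = {Sync}
Sat(EX (AF E[halt U valid])) = {s : some successor in {Sync}} = {Done, Idle}
Hold ∉ Sat(EX (AF E[halt U valid])) = {Done, Idle}, so the formula does not hold at Hold.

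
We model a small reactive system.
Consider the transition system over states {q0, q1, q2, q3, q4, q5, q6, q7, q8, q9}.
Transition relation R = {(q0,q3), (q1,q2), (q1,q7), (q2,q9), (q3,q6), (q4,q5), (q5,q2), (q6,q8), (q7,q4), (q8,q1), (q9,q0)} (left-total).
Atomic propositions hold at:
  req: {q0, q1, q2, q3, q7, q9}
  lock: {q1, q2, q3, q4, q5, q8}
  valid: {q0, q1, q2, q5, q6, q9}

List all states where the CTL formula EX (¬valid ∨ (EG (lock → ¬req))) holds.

Sat(¬valid) = {q3, q4, q7, q8}
Sat(¬req) = {q4, q5, q6, q8}
Sat(lock → ¬req) = {q0, q4, q5, q6, q7, q8, q9}
EG (lock → ¬req): greatest fixpoint, start Z0 = {q0, q4, q5, q6, q7, q8, q9}, keep only states in Sat with some successor in Z. Z1 = {q4, q6, q7, q9}; Z2 = {q7}; Z3 = ∅; fixed.
Sat(EG (lock → ¬req)) = ∅
Sat(¬valid ∨ (EG (lock → ¬req))) = {q3, q4, q7, q8}
Sat(EX (¬valid ∨ (EG (lock → ¬req)))) = {s : some successor in {q3, q4, q7, q8}} = {q0, q1, q6, q7}

{q0, q1, q6, q7}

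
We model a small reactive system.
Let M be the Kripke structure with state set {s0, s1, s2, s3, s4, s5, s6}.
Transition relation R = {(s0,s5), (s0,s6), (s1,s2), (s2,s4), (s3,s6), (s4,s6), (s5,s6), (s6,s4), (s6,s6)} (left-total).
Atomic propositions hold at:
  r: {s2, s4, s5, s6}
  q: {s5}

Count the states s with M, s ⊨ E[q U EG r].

4

EG r: greatest fixpoint, start Z0 = {s2, s4, s5, s6}, keep only states in Sat with some successor in Z. Already a fixed point.
Sat(EG r) = {s2, s4, s5, s6}
E[q U EG r]: least fixpoint, start Z0 = Sat(EG r) = {s2, s4, s5, s6}, add states in Sat(q) with some successor in Z. Already a fixed point.
Sat(E[q U EG r]) = {s2, s4, s5, s6}
|Sat(E[q U EG r])| = |{s2, s4, s5, s6}| = 4.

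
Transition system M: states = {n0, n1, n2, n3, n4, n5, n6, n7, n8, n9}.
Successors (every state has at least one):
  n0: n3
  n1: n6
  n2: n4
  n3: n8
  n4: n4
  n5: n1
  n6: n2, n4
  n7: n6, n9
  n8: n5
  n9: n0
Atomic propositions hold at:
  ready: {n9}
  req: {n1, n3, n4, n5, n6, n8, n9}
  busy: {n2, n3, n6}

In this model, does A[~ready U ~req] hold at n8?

No

Sat(~ready) = {n0, n1, n2, n3, n4, n5, n6, n7, n8}
Sat(~req) = {n0, n2, n7}
A[~ready U ~req]: least fixpoint, start Z0 = Sat(~req) = {n0, n2, n7}, add states in Sat(~ready) with every successor in Z. Already a fixed point.
Sat(A[~ready U ~req]) = {n0, n2, n7}
n8 ∉ Sat(A[~ready U ~req]) = {n0, n2, n7}, so the formula does not hold at n8.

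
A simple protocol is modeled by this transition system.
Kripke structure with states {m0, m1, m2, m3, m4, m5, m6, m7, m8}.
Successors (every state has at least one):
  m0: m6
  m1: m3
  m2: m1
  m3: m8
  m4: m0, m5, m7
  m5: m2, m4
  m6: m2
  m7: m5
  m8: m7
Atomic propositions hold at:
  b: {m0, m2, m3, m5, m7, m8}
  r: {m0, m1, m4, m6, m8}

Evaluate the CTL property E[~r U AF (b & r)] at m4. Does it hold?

Sat(~r) = {m2, m3, m5, m7}
Sat(b & r) = {m0, m8}
AF (b & r): least fixpoint, start Z0 = {m0, m8}, add states with every successor in Z. Z1 = {m0, m3, m8}; Z2 = {m0, m1, m3, m8}; Z3 = {m0, m1, m2, m3, m8}; Z4 = {m0, m1, m2, m3, m6, m8}; fixed.
Sat(AF (b & r)) = {m0, m1, m2, m3, m6, m8}
E[~r U AF (b & r)]: least fixpoint, start Z0 = Sat(AF (b & r)) = {m0, m1, m2, m3, m6, m8}, add states in Sat(~r) with some successor in Z. Z1 = {m0, m1, m2, m3, m5, m6, m8}; Z2 = {m0, m1, m2, m3, m5, m6, m7, m8}; fixed.
Sat(E[~r U AF (b & r)]) = {m0, m1, m2, m3, m5, m6, m7, m8}
m4 ∉ Sat(E[~r U AF (b & r)]) = {m0, m1, m2, m3, m5, m6, m7, m8}, so the formula does not hold at m4.

No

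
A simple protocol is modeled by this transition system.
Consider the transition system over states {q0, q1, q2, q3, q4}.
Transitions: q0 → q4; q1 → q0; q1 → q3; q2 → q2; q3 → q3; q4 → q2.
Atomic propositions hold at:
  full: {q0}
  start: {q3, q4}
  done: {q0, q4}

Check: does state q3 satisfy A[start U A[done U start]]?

A[done U start]: least fixpoint, start Z0 = Sat(start) = {q3, q4}, add states in Sat(done) with every successor in Z. Z1 = {q0, q3, q4}; fixed.
Sat(A[done U start]) = {q0, q3, q4}
A[start U A[done U start]]: least fixpoint, start Z0 = Sat(A[done U start]) = {q0, q3, q4}, add states in Sat(start) with every successor in Z. Already a fixed point.
Sat(A[start U A[done U start]]) = {q0, q3, q4}
q3 ∈ Sat(A[start U A[done U start]]) = {q0, q3, q4}, so the formula holds at q3.

Yes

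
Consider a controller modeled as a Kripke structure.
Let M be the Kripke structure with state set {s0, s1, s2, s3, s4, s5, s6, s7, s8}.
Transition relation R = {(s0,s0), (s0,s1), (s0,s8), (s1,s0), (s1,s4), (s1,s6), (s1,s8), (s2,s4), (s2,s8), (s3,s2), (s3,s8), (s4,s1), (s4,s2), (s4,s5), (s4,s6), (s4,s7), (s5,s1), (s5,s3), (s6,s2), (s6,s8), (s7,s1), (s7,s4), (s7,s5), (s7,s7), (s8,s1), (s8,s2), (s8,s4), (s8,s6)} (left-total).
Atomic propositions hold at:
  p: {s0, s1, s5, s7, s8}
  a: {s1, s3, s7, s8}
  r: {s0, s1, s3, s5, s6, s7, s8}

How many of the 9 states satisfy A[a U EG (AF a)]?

5

AF a: least fixpoint, start Z0 = {s1, s3, s7, s8}, add states with every successor in Z. Z1 = {s1, s3, s5, s7, s8}; fixed.
Sat(AF a) = {s1, s3, s5, s7, s8}
EG (AF a): greatest fixpoint, start Z0 = {s1, s3, s5, s7, s8}, keep only states in Sat with some successor in Z. Already a fixed point.
Sat(EG (AF a)) = {s1, s3, s5, s7, s8}
A[a U EG (AF a)]: least fixpoint, start Z0 = Sat(EG (AF a)) = {s1, s3, s5, s7, s8}, add states in Sat(a) with every successor in Z. Already a fixed point.
Sat(A[a U EG (AF a)]) = {s1, s3, s5, s7, s8}
|Sat(A[a U EG (AF a)])| = |{s1, s3, s5, s7, s8}| = 5.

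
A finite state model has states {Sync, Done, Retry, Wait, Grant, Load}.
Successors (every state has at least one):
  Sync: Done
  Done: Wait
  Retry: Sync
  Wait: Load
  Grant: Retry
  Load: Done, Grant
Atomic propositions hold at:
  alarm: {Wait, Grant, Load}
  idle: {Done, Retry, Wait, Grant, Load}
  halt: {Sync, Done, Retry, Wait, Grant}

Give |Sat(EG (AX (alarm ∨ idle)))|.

Sat(alarm ∨ idle) = {Done, Retry, Wait, Grant, Load}
Sat(AX (alarm ∨ idle)) = {s : every successor in {Done, Retry, Wait, Grant, Load}} = {Sync, Done, Wait, Grant, Load}
EG (AX (alarm ∨ idle)): greatest fixpoint, start Z0 = {Sync, Done, Wait, Grant, Load}, keep only states in Sat with some successor in Z. Z1 = {Sync, Done, Wait, Load}; fixed.
Sat(EG (AX (alarm ∨ idle))) = {Sync, Done, Wait, Load}
|Sat(EG (AX (alarm ∨ idle)))| = |{Sync, Done, Wait, Load}| = 4.

4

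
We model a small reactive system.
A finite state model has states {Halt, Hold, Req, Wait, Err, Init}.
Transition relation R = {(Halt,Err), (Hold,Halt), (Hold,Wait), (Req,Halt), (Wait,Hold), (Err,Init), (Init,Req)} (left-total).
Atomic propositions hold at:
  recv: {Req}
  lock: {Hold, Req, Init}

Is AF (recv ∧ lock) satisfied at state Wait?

Sat(recv ∧ lock) = {Req}
AF (recv ∧ lock): least fixpoint, start Z0 = {Req}, add states with every successor in Z. Z1 = {Req, Init}; Z2 = {Req, Err, Init}; Z3 = {Halt, Req, Err, Init}; fixed.
Sat(AF (recv ∧ lock)) = {Halt, Req, Err, Init}
Wait ∉ Sat(AF (recv ∧ lock)) = {Halt, Req, Err, Init}, so the formula does not hold at Wait.

No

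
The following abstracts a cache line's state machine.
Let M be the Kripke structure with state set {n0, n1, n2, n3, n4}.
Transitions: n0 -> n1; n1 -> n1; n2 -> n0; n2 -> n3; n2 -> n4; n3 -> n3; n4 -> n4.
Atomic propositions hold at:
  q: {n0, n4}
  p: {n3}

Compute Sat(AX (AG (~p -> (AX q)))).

Sat(~p) = {n0, n1, n2, n4}
Sat(AX q) = {s : every successor in {n0, n4}} = {n4}
Sat(~p -> (AX q)) = {n3, n4}
AG (~p -> (AX q)): greatest fixpoint, start Z0 = {n3, n4}, keep only states in Sat with every successor in Z. Already a fixed point.
Sat(AG (~p -> (AX q))) = {n3, n4}
Sat(AX (AG (~p -> (AX q)))) = {s : every successor in {n3, n4}} = {n3, n4}

{n3, n4}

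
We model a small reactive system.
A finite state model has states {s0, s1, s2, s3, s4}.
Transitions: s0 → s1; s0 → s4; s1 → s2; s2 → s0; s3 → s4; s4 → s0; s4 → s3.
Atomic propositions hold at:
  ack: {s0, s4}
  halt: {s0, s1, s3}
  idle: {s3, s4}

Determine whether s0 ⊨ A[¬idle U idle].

No

Sat(¬idle) = {s0, s1, s2}
A[¬idle U idle]: least fixpoint, start Z0 = Sat(idle) = {s3, s4}, add states in Sat(¬idle) with every successor in Z. Already a fixed point.
Sat(A[¬idle U idle]) = {s3, s4}
s0 ∉ Sat(A[¬idle U idle]) = {s3, s4}, so the formula does not hold at s0.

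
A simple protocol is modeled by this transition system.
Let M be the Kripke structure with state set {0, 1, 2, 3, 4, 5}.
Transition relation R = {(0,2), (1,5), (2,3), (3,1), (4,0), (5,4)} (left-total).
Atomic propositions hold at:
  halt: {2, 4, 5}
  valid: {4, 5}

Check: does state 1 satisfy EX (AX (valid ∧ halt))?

Sat(valid ∧ halt) = {4, 5}
Sat(AX (valid ∧ halt)) = {s : every successor in {4, 5}} = {1, 5}
Sat(EX (AX (valid ∧ halt))) = {s : some successor in {1, 5}} = {1, 3}
1 ∈ Sat(EX (AX (valid ∧ halt))) = {1, 3}, so the formula holds at 1.

Yes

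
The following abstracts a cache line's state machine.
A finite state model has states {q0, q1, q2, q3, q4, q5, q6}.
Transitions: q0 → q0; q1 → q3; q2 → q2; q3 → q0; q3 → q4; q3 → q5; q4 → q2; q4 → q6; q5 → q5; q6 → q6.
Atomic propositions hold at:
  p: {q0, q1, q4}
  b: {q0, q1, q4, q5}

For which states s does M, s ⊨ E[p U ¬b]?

Sat(¬b) = {q2, q3, q6}
E[p U ¬b]: least fixpoint, start Z0 = Sat(¬b) = {q2, q3, q6}, add states in Sat(p) with some successor in Z. Z1 = {q1, q2, q3, q4, q6}; fixed.
Sat(E[p U ¬b]) = {q1, q2, q3, q4, q6}

{q1, q2, q3, q4, q6}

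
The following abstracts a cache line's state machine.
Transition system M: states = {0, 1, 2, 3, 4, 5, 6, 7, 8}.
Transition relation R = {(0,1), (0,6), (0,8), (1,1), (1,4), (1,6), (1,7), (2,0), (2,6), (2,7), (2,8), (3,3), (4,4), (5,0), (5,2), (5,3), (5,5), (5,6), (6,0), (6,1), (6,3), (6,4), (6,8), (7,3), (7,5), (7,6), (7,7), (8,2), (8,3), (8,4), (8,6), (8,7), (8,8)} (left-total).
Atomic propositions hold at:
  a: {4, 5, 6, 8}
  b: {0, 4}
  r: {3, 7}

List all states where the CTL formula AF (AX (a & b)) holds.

{4}

Sat(a & b) = {4}
Sat(AX (a & b)) = {s : every successor in {4}} = {4}
AF (AX (a & b)): least fixpoint, start Z0 = {4}, add states with every successor in Z. Already a fixed point.
Sat(AF (AX (a & b))) = {4}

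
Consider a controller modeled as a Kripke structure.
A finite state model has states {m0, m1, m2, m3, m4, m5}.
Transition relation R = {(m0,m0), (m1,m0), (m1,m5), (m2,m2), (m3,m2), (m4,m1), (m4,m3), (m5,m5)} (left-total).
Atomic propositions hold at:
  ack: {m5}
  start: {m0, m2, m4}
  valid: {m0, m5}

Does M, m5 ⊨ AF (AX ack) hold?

Yes

Sat(AX ack) = {s : every successor in {m5}} = {m5}
AF (AX ack): least fixpoint, start Z0 = {m5}, add states with every successor in Z. Already a fixed point.
Sat(AF (AX ack)) = {m5}
m5 ∈ Sat(AF (AX ack)) = {m5}, so the formula holds at m5.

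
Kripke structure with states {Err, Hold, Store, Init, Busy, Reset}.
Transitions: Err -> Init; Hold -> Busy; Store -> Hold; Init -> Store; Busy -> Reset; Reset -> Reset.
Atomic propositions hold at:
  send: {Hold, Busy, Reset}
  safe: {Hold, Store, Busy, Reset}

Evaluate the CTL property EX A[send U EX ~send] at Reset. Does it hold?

No

Sat(~send) = {Err, Store, Init}
Sat(EX ~send) = {s : some successor in {Err, Store, Init}} = {Err, Init}
A[send U EX ~send]: least fixpoint, start Z0 = Sat(EX ~send) = {Err, Init}, add states in Sat(send) with every successor in Z. Already a fixed point.
Sat(A[send U EX ~send]) = {Err, Init}
Sat(EX A[send U EX ~send]) = {s : some successor in {Err, Init}} = {Err}
Reset ∉ Sat(EX A[send U EX ~send]) = {Err}, so the formula does not hold at Reset.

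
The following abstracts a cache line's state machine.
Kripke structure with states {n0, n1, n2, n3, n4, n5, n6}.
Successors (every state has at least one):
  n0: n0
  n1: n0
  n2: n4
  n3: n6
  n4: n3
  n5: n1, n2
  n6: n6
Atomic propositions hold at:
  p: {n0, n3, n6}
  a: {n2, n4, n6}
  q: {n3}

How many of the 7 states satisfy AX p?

Sat(AX p) = {s : every successor in {n0, n3, n6}} = {n0, n1, n3, n4, n6}
|Sat(AX p)| = |{n0, n1, n3, n4, n6}| = 5.

5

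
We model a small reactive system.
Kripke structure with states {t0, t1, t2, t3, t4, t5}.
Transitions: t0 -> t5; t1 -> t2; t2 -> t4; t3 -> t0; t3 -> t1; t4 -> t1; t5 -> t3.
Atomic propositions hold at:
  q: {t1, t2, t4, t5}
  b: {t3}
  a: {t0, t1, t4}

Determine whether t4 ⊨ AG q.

Yes

AG q: greatest fixpoint, start Z0 = {t1, t2, t4, t5}, keep only states in Sat with every successor in Z. Z1 = {t1, t2, t4}; fixed.
Sat(AG q) = {t1, t2, t4}
t4 ∈ Sat(AG q) = {t1, t2, t4}, so the formula holds at t4.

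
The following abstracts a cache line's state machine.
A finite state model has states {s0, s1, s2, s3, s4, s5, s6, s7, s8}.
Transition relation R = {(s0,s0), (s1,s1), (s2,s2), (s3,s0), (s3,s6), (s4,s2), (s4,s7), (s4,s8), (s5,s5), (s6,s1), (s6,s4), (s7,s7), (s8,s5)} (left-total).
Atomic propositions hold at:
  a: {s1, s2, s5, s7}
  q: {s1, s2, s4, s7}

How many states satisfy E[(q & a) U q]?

4

Sat(q & a) = {s1, s2, s7}
E[(q & a) U q]: least fixpoint, start Z0 = Sat(q) = {s1, s2, s4, s7}, add states in Sat(q & a) with some successor in Z. Already a fixed point.
Sat(E[(q & a) U q]) = {s1, s2, s4, s7}
|Sat(E[(q & a) U q])| = |{s1, s2, s4, s7}| = 4.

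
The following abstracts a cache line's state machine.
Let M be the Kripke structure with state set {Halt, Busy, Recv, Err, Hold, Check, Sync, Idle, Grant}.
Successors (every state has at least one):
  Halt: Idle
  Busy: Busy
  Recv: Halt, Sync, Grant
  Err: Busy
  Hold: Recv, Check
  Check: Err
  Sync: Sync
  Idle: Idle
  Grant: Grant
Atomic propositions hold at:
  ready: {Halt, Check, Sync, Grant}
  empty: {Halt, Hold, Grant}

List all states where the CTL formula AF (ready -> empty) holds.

{Halt, Busy, Recv, Err, Hold, Check, Idle, Grant}

Sat(ready -> empty) = {Halt, Busy, Recv, Err, Hold, Idle, Grant}
AF (ready -> empty): least fixpoint, start Z0 = {Halt, Busy, Recv, Err, Hold, Idle, Grant}, add states with every successor in Z. Z1 = {Halt, Busy, Recv, Err, Hold, Check, Idle, Grant}; fixed.
Sat(AF (ready -> empty)) = {Halt, Busy, Recv, Err, Hold, Check, Idle, Grant}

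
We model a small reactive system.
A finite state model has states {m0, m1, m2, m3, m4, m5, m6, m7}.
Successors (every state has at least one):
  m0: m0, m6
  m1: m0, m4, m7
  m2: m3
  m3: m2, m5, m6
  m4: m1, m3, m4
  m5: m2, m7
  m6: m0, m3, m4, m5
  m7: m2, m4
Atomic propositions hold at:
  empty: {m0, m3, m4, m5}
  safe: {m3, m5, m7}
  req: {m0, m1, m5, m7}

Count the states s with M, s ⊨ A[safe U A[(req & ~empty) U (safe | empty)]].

Sat(~empty) = {m1, m2, m6, m7}
Sat(req & ~empty) = {m1, m7}
Sat(safe | empty) = {m0, m3, m4, m5, m7}
A[(req & ~empty) U (safe | empty)]: least fixpoint, start Z0 = Sat((safe | empty)) = {m0, m3, m4, m5, m7}, add states in Sat(req & ~empty) with every successor in Z. Z1 = {m0, m1, m3, m4, m5, m7}; fixed.
Sat(A[(req & ~empty) U (safe | empty)]) = {m0, m1, m3, m4, m5, m7}
A[safe U A[(req & ~empty) U (safe | empty)]]: least fixpoint, start Z0 = Sat(A[(req & ~empty) U (safe | empty)]) = {m0, m1, m3, m4, m5, m7}, add states in Sat(safe) with every successor in Z. Already a fixed point.
Sat(A[safe U A[(req & ~empty) U (safe | empty)]]) = {m0, m1, m3, m4, m5, m7}
|Sat(A[safe U A[(req & ~empty) U (safe | empty)]])| = |{m0, m1, m3, m4, m5, m7}| = 6.

6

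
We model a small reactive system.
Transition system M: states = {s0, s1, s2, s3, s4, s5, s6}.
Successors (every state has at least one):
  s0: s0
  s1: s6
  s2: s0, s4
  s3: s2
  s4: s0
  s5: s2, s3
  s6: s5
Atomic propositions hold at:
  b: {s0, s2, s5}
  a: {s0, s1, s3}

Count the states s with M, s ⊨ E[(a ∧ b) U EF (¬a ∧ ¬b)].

Sat(a ∧ b) = {s0}
Sat(¬a) = {s2, s4, s5, s6}
Sat(¬b) = {s1, s3, s4, s6}
Sat(¬a ∧ ¬b) = {s4, s6}
EF (¬a ∧ ¬b): least fixpoint, start Z0 = {s4, s6}, add states with some successor in Z. Z1 = {s1, s2, s4, s6}; Z2 = {s1, s2, s3, s4, s5, s6}; fixed.
Sat(EF (¬a ∧ ¬b)) = {s1, s2, s3, s4, s5, s6}
E[(a ∧ b) U EF (¬a ∧ ¬b)]: least fixpoint, start Z0 = Sat(EF (¬a ∧ ¬b)) = {s1, s2, s3, s4, s5, s6}, add states in Sat(a ∧ b) with some successor in Z. Already a fixed point.
Sat(E[(a ∧ b) U EF (¬a ∧ ¬b)]) = {s1, s2, s3, s4, s5, s6}
|Sat(E[(a ∧ b) U EF (¬a ∧ ¬b)])| = |{s1, s2, s3, s4, s5, s6}| = 6.

6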